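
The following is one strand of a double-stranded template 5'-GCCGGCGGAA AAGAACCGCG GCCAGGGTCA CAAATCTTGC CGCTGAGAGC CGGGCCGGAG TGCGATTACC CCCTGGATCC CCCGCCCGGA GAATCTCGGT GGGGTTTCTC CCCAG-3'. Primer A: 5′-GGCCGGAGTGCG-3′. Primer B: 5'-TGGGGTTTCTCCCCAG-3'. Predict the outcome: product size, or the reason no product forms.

Primer A (GGCCGGAGTGCG) matches the top strand at positions 53–64 (3' end points downstream).
Primer B (TGGGGTTTCTCCCCAG) also matches the top strand directly, at positions 100–115 — its reverse complement CTGGGGAGAAACCCCA is not present.
Both primers anneal to the bottom strand with 3' ends pointing the same way, so neither can prime synthesis back toward the other.

No product — both primers anneal to the same strand and extend in the same direction.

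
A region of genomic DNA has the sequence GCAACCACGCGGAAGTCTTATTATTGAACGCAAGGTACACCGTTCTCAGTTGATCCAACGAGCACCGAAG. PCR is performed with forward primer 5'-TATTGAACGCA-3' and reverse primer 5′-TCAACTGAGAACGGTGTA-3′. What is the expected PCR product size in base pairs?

32 bp

Forward primer TATTGAACGCA is found on the top strand at positions 22–32.
Taking the reverse complement of TCAACTGAGAACGGTGTA gives TACACCGTTCTCAGTTGA, found at positions 36–53 on the template; the primer anneals here to the top strand with its 3' end pointing upstream.
The product runs from position 22 to position 53, so its length is 53 − 22 + 1 = 32 bp.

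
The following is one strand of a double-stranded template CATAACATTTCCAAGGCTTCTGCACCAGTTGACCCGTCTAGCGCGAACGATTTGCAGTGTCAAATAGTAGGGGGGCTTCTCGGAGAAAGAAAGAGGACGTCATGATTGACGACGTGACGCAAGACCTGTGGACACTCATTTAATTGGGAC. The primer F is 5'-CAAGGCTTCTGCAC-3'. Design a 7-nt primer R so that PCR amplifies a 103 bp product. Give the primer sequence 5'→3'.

5'-CGTCGTC-3'

The forward primer binds at positions 12–25, so a 103 bp product ends at position 12 + 103 − 1 = 114.
The reverse primer anneals to the top strand over positions 108–114, i.e. to GACGACG.
Its sequence written 5'→3' is the reverse complement: CGTCGTC.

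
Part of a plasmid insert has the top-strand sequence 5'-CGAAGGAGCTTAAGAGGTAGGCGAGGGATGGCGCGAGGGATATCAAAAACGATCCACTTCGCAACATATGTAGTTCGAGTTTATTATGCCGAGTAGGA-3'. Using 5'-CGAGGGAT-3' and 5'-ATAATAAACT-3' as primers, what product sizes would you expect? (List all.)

66 bp, 54 bp

The forward primer CGAGGGAT matches the top strand at positions 22–29, 34–41.
The reverse primer's reverse complement is AGTTTATTAT, matching at positions 78–87.
Each forward site pairs with the reverse site to give a product ending at position 87: sizes 66, 54 bp.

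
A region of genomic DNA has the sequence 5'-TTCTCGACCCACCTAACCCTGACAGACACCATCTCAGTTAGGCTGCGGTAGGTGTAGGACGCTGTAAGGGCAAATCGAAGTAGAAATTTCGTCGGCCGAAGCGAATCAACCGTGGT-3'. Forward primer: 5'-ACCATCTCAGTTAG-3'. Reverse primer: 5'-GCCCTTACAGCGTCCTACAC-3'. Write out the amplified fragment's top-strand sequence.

Forward primer ACCATCTCAGTTAG is found on the top strand at positions 28–41.
Reverse complement of the reverse primer: GTGTAGGACGCTGTAAGGGC. This occurs on the top strand at positions 52–71.
The product is the template from position 28 through 71 (44 bp).

5'-ACCATCTCAGTTAGGCTGCGGTAGGTGTAGGACGCTGTAAGGGC-3'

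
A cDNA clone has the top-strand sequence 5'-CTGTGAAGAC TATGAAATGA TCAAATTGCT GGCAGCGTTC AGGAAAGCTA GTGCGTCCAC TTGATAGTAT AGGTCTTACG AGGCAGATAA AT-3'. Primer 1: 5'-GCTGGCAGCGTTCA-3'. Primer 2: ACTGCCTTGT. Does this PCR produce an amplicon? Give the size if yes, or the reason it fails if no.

Primer 2 (ACTGCCTTGT) does not match the top strand, and its reverse complement ACAAGGCAGT does not match either.
With no annealing site for primer 2, no amplification occurs.

No product — primer 2 has no binding site in the template.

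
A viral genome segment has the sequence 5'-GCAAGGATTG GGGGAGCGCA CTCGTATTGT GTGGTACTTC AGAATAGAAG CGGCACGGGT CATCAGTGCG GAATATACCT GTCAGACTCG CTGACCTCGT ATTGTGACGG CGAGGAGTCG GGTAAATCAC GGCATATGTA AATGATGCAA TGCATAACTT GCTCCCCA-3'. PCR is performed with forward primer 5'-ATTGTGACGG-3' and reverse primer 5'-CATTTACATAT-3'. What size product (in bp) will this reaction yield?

The forward primer matches the template at positions 101–110.
Reverse complement of the reverse primer: ATATGTAAATG. This occurs on the top strand at positions 134–144.
Product length = (reverse-primer end) − (forward-primer start) + 1 = 144 − 101 + 1 = 44 bp.

44 bp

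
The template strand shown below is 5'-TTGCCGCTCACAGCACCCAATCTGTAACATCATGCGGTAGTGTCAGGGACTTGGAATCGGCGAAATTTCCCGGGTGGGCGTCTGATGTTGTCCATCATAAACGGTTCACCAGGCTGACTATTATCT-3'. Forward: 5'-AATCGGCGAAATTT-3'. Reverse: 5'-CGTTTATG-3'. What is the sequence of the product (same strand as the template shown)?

Scanning the template, AATCGGCGAAATTT occurs at positions 55–68; this primer anneals to the bottom strand there with its 3' end pointing downstream.
Taking the reverse complement of CGTTTATG gives CATAAACG, found at positions 96–103 on the template; the primer anneals here to the top strand with its 3' end pointing upstream.
The product is the template from position 55 through 103 (49 bp).

5'-AATCGGCGAAATTTCCCGGGTGGGCGTCTGATGTTGTCCATCATAAACG-3'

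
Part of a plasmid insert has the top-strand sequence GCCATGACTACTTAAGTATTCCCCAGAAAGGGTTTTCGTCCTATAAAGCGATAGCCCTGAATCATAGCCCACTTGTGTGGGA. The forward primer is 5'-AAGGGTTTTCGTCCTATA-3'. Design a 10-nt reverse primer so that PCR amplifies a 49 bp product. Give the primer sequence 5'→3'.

5'-ACAAGTGGGC-3'

The forward primer binds at positions 28–45, so a 49 bp product ends at position 28 + 49 − 1 = 76.
The reverse primer anneals to the top strand over positions 67–76, i.e. to GCCCACTTGT.
Its sequence written 5'→3' is the reverse complement: ACAAGTGGGC.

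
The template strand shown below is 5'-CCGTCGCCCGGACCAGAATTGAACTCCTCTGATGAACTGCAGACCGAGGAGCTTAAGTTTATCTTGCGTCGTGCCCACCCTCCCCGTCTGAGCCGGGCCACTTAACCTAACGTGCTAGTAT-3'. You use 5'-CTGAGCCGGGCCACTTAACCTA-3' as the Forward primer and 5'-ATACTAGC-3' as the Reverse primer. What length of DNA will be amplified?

Scanning the template, CTGAGCCGGGCCACTTAACCTA occurs at positions 88–109; this primer anneals to the bottom strand there with its 3' end pointing downstream.
Reverse complement of the reverse primer: GCTAGTAT. This occurs on the top strand at positions 114–121.
Product length = (reverse-primer end) − (forward-primer start) + 1 = 121 − 88 + 1 = 34 bp.

34 bp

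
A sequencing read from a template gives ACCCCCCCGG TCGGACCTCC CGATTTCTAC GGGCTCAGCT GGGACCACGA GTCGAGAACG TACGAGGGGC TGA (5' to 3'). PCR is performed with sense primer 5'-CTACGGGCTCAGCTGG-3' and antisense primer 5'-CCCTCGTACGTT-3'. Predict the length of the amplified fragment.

The forward primer matches the template at positions 27–42.
The reverse primer's reverse complement is AACGTACGAGGG, which matches the template at positions 57–68.
The product runs from position 27 to position 68, so its length is 68 − 27 + 1 = 42 bp.

42 bp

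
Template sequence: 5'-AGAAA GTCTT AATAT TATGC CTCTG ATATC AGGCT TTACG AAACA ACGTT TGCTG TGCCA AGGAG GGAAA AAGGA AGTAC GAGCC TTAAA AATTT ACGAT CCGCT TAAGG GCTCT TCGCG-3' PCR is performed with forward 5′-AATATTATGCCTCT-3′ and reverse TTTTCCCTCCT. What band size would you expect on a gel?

61 bp

Forward primer AATATTATGCCTCT is found on the top strand at positions 11–24.
The reverse primer's reverse complement is AGGAGGGAAAA, which matches the template at positions 61–71.
The product runs from position 11 to position 71, so its length is 71 − 11 + 1 = 61 bp.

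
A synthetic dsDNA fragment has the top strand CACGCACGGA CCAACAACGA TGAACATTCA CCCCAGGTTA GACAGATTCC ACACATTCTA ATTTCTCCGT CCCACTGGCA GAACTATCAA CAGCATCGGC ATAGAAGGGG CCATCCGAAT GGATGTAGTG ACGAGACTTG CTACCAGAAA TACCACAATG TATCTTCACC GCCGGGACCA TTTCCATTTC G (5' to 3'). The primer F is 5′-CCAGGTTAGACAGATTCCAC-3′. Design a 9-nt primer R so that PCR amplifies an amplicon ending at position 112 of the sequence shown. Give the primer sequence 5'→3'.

The forward primer binds at positions 33–52; the product's 3' end on the top strand is position 112.
The reverse primer anneals to the top strand over positions 104–112, i.e. to GAAGGGGCC.
Its sequence written 5'→3' is the reverse complement: GGCCCCTTC.

5'-GGCCCCTTC-3'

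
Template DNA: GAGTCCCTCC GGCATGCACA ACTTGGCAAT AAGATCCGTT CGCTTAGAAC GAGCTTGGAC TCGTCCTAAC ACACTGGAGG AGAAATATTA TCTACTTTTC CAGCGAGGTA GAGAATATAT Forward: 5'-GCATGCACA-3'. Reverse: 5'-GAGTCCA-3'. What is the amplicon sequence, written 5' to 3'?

5'-GCATGCACAACTTGGCAATAAGATCCGTTCGCTTAGAACGAGCTTGGACTC-3'

Forward primer GCATGCACA is found on the top strand at positions 12–20.
Reverse complement of the reverse primer: TGGACTC. This occurs on the top strand at positions 56–62.
The product is the template from position 12 through 62 (51 bp).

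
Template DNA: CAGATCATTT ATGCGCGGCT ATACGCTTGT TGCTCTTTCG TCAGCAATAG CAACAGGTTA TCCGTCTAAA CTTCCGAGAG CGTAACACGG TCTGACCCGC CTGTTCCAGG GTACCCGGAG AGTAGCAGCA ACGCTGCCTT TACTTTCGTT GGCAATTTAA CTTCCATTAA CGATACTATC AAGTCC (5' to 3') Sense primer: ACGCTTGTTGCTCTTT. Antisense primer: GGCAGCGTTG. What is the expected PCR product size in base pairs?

The forward primer matches the template at positions 23–38.
Taking the reverse complement of GGCAGCGTTG gives CAACGCTGCC, found at positions 129–138 on the template; the primer anneals here to the top strand with its 3' end pointing upstream.
Amplicon spans positions 23–138: 116 bp.

116 bp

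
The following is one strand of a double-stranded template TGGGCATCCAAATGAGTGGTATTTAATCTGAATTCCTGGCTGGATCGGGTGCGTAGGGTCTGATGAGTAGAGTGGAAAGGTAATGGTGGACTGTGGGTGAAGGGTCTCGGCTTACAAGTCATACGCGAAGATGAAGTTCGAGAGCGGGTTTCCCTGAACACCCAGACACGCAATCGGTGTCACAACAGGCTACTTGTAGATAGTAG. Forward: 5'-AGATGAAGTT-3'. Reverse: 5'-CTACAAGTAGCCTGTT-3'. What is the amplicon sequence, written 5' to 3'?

Scanning the template, AGATGAAGTT occurs at positions 129–138; this primer anneals to the bottom strand there with its 3' end pointing downstream.
The reverse primer's reverse complement is AACAGGCTACTTGTAG, which matches the template at positions 184–199.
The product is the template from position 129 through 199 (71 bp).

5'-AGATGAAGTTCGAGAGCGGGTTTCCCTGAACACCCAGACACGCAATCGGTGTCACAACAGGCTACTTGTAG-3'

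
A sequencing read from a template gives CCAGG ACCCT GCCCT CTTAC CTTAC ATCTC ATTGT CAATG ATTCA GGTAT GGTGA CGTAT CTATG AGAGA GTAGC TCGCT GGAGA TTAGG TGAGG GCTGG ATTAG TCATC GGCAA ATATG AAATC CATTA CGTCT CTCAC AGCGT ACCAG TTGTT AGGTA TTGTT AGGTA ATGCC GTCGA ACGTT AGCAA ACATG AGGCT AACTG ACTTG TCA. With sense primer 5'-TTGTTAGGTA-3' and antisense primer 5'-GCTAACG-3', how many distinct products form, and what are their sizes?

The forward primer TTGTTAGGTA matches the top strand at positions 151–160, 161–170.
The reverse primer's reverse complement is CGTTAGC, matching at positions 182–188.
Each forward site pairs with the reverse site to give a product ending at position 188: sizes 38, 28 bp.

Two products: 38 bp, 28 bp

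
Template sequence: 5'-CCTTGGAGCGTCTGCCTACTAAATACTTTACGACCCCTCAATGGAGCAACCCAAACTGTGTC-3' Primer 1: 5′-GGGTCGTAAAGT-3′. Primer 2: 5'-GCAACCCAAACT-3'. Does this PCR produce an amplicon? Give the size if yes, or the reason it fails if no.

Primer 1 (GGGTCGTAAAGT) has reverse complement ACTTTACGACCC, which matches the top strand at positions 25–36; primer 1 anneals to the top strand there with its 3' end pointing upstream toward position 25.
Primer 2 (GCAACCCAAACT) matches the top strand directly at positions 46–57; it anneals to the bottom strand with its 3' end pointing downstream toward position 57.
The 3' ends diverge (primer 1 extends toward position 1, primer 2 toward position 62), so the primers never converge on a shared product.

No product — the primers' 3' ends point away from each other.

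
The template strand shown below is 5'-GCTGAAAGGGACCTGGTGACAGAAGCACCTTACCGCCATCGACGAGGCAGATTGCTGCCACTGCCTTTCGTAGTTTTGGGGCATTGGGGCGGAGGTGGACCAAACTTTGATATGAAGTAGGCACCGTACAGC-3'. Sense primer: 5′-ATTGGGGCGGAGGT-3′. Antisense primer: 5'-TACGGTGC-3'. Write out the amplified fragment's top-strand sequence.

5'-ATTGGGGCGGAGGTGGACCAAACTTTGATATGAAGTAGGCACCGTA-3'

Forward primer ATTGGGGCGGAGGT is found on the top strand at positions 83–96.
Reverse complement of the reverse primer: GCACCGTA. This occurs on the top strand at positions 121–128.
The product is the template from position 83 through 128 (46 bp).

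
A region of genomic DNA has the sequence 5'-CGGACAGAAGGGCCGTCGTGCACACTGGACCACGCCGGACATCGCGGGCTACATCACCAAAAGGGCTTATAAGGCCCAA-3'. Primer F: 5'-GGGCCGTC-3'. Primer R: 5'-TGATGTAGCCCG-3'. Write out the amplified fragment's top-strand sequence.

Scanning the template, GGGCCGTC occurs at positions 10–17; this primer anneals to the bottom strand there with its 3' end pointing downstream.
The reverse primer's reverse complement is CGGGCTACATCA, which matches the template at positions 45–56.
The product is the template from position 10 through 56 (47 bp).

5'-GGGCCGTCGTGCACACTGGACCACGCCGGACATCGCGGGCTACATCA-3'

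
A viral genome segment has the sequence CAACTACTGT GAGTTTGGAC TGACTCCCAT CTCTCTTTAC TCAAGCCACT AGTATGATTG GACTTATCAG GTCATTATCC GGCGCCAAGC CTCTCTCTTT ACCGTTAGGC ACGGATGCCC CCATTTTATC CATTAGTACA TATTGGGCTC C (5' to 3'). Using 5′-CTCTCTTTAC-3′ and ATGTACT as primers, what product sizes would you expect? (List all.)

111 bp, 49 bp

The forward primer CTCTCTTTAC matches the top strand at positions 31–40, 93–102.
The reverse primer's reverse complement is AGTACAT, matching at positions 135–141.
Each forward site pairs with the reverse site to give a product ending at position 141: sizes 111, 49 bp.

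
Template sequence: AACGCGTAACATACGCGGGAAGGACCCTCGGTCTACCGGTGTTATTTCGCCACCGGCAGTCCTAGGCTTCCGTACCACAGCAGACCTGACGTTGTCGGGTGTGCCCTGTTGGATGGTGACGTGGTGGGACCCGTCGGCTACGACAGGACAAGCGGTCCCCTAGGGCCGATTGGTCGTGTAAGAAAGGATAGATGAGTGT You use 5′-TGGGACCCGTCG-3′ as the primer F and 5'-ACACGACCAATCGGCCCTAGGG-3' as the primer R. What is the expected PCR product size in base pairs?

Forward primer TGGGACCCGTCG is found on the top strand at positions 125–136.
Taking the reverse complement of ACACGACCAATCGGCCCTAGGG gives CCCTAGGGCCGATTGGTCGTGT, found at positions 158–179 on the template; the primer anneals here to the top strand with its 3' end pointing upstream.
Product length = (reverse-primer end) − (forward-primer start) + 1 = 179 − 125 + 1 = 55 bp.

55 bp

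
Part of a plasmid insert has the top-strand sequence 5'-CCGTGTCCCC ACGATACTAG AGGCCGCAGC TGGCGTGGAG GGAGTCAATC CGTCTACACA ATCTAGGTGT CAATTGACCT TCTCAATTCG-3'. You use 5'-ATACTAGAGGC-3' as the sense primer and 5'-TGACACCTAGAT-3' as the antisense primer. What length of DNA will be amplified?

59 bp

The forward primer matches the template at positions 14–24.
Taking the reverse complement of TGACACCTAGAT gives ATCTAGGTGTCA, found at positions 61–72 on the template; the primer anneals here to the top strand with its 3' end pointing upstream.
Amplicon spans positions 14–72: 59 bp.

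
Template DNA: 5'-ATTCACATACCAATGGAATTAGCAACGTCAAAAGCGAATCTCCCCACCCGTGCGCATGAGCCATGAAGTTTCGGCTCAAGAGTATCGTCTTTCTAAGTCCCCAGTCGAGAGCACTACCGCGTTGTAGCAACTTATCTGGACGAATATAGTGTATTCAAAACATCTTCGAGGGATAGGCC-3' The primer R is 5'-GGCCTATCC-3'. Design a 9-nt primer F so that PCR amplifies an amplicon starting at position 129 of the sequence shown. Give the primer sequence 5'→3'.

The reverse primer's reverse complement GGATAGGCC matches the template at positions 171–179; the product starts at position 129.
The forward primer is identical to the top strand over positions 129–137: AACTTATCT.

5'-AACTTATCT-3'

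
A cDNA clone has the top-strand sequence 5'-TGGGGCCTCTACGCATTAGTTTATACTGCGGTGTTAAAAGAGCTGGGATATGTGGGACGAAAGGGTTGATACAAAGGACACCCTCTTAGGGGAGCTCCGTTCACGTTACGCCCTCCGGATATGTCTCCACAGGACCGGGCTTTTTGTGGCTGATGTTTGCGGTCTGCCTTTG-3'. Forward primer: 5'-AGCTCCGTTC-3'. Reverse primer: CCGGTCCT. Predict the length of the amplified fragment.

46 bp

Forward primer AGCTCCGTTC is found on the top strand at positions 93–102.
Taking the reverse complement of CCGGTCCT gives AGGACCGG, found at positions 131–138 on the template; the primer anneals here to the top strand with its 3' end pointing upstream.
Amplicon spans positions 93–138: 46 bp.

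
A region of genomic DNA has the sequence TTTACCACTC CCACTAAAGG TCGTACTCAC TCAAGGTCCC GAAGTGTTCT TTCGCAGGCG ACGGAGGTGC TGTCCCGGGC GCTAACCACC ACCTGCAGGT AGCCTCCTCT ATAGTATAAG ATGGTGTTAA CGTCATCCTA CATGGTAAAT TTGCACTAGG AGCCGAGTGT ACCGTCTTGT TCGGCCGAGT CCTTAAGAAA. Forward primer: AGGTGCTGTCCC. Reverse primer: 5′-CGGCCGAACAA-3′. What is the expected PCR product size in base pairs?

Forward primer AGGTGCTGTCCC is found on the top strand at positions 65–76.
Reverse complement of the reverse primer: TTGTTCGGCCG. This occurs on the top strand at positions 177–187.
The product runs from position 65 to position 187, so its length is 187 − 65 + 1 = 123 bp.

123 bp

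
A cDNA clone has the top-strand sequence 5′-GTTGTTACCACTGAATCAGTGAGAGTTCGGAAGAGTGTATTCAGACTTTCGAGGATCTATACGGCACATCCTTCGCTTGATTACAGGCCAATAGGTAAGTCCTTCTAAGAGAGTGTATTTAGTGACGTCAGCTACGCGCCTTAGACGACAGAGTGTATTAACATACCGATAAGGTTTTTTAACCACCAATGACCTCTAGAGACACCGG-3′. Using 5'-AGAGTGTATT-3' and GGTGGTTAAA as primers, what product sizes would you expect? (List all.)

156 bp, 78 bp, 38 bp

The forward primer AGAGTGTATT matches the top strand at positions 32–41, 110–119, 150–159.
The reverse primer's reverse complement is TTTAACCACC, matching at positions 178–187.
Each forward site pairs with the reverse site to give a product ending at position 187: sizes 156, 78, 38 bp.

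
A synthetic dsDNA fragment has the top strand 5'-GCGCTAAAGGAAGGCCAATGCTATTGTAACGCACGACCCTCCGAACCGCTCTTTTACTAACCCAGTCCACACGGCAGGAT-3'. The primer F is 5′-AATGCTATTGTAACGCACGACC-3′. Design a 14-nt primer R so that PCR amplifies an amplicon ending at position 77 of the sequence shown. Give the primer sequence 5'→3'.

The forward primer binds at positions 17–38; the product's 3' end on the top strand is position 77.
The reverse primer anneals to the top strand over positions 64–77, i.e. to AGTCCACACGGCAG.
Its sequence written 5'→3' is the reverse complement: CTGCCGTGTGGACT.

5'-CTGCCGTGTGGACT-3'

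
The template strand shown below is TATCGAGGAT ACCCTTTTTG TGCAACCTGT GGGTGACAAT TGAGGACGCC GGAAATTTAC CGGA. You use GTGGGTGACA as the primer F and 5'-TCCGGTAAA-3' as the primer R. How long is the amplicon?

Forward primer GTGGGTGACA is found on the top strand at positions 29–38.
The reverse primer's reverse complement is TTTACCGGA, which matches the template at positions 56–64.
Product length = (reverse-primer end) − (forward-primer start) + 1 = 64 − 29 + 1 = 36 bp.

36 bp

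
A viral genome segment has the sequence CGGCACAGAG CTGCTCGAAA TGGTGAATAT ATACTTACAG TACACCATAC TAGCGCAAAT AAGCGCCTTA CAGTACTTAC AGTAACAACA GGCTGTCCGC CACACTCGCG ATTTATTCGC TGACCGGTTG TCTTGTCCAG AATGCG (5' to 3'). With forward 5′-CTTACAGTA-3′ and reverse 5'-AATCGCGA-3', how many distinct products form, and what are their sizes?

Three products: 80 bp, 47 bp, 38 bp

The forward primer CTTACAGTA matches the top strand at positions 34–42, 67–75, 76–84.
The reverse primer's reverse complement is TCGCGATT, matching at positions 106–113.
Each forward site pairs with the reverse site to give a product ending at position 113: sizes 80, 47, 38 bp.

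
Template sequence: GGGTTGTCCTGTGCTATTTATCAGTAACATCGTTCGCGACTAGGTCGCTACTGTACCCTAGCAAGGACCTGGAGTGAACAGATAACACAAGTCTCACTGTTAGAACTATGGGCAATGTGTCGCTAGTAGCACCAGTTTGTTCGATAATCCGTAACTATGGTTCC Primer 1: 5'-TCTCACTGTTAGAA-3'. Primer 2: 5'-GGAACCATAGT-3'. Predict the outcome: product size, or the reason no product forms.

Primer 1 (TCTCACTGTTAGAA) matches the top strand at positions 92–105; it acts as a forward primer.
Primer 2's reverse complement is ACTATGGTTCC, matching the top strand at positions 154–164; it acts as a reverse primer.
The 3' ends face each other across positions 92–164, giving a 73 bp product.

Yes — a 73 bp product.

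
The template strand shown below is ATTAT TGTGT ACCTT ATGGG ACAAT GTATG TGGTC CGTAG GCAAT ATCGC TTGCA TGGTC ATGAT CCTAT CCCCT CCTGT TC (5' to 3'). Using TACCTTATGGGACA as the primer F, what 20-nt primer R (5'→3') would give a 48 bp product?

5'-CATGCAAGCGATATTGCCTA-3'

The forward primer binds at positions 10–23, so a 48 bp product ends at position 10 + 48 − 1 = 57.
The reverse primer anneals to the top strand over positions 38–57, i.e. to TAGGCAATATCGCTTGCATG.
Its sequence written 5'→3' is the reverse complement: CATGCAAGCGATATTGCCTA.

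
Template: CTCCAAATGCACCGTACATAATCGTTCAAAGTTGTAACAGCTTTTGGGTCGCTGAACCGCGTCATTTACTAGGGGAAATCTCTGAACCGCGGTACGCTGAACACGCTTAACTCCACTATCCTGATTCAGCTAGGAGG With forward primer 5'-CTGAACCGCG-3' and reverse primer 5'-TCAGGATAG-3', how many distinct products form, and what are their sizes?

Two products: 73 bp, 43 bp

The forward primer CTGAACCGCG matches the top strand at positions 52–61, 82–91.
The reverse primer's reverse complement is CTATCCTGA, matching at positions 116–124.
Each forward site pairs with the reverse site to give a product ending at position 124: sizes 73, 43 bp.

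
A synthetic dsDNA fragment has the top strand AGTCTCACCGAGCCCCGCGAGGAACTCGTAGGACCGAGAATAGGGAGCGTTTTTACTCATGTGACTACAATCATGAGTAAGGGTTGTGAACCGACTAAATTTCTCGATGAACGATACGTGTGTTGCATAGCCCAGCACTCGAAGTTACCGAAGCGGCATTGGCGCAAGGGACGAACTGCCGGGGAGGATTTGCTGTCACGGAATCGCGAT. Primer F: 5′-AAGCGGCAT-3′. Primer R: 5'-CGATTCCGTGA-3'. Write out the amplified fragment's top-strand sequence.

5'-AAGCGGCATTGGCGCAAGGGACGAACTGCCGGGGAGGATTTGCTGTCACGGAATCG-3'

Forward primer AAGCGGCAT is found on the top strand at positions 151–159.
Reverse complement of the reverse primer: TCACGGAATCG. This occurs on the top strand at positions 196–206.
The product is the template from position 151 through 206 (56 bp).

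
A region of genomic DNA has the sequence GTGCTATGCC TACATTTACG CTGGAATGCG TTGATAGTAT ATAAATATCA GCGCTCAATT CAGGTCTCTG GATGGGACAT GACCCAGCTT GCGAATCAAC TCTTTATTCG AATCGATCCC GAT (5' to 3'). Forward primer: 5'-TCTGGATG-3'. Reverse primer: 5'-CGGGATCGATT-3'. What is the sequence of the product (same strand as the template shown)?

5'-TCTGGATGGGACATGACCCAGCTTGCGAATCAACTCTTTATTCGAATCGATCCCG-3'

Forward primer TCTGGATG is found on the top strand at positions 67–74.
Taking the reverse complement of CGGGATCGATT gives AATCGATCCCG, found at positions 111–121 on the template; the primer anneals here to the top strand with its 3' end pointing upstream.
The product is the template from position 67 through 121 (55 bp).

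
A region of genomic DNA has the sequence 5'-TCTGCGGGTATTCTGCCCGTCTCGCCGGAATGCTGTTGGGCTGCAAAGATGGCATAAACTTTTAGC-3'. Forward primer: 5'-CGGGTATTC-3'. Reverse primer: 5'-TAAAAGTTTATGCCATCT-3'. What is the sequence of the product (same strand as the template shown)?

5'-CGGGTATTCTGCCCGTCTCGCCGGAATGCTGTTGGGCTGCAAAGATGGCATAAACTTTTA-3'

The forward primer matches the template at positions 5–13.
Reverse complement of the reverse primer: AGATGGCATAAACTTTTA. This occurs on the top strand at positions 47–64.
The product is the template from position 5 through 64 (60 bp).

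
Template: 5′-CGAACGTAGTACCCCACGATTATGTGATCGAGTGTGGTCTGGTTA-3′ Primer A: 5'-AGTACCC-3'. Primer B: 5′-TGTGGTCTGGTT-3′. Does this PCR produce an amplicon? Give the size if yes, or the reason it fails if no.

Primer A (AGTACCC) matches the top strand at positions 8–14 (3' end points downstream).
Primer B (TGTGGTCTGGTT) also matches the top strand directly, at positions 33–44 — its reverse complement AACCAGACCACA is not present.
Both primers anneal to the bottom strand with 3' ends pointing the same way, so neither can prime synthesis back toward the other.

No product — both primers anneal to the same strand and extend in the same direction.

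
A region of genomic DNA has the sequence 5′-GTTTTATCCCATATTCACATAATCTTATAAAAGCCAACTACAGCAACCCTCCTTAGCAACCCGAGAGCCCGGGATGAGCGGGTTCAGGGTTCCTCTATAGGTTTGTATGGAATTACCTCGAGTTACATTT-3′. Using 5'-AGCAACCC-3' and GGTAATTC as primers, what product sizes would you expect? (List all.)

The forward primer AGCAACCC matches the top strand at positions 42–49, 55–62.
The reverse primer's reverse complement is GAATTACC, matching at positions 110–117.
Each forward site pairs with the reverse site to give a product ending at position 117: sizes 76, 63 bp.

76 bp, 63 bp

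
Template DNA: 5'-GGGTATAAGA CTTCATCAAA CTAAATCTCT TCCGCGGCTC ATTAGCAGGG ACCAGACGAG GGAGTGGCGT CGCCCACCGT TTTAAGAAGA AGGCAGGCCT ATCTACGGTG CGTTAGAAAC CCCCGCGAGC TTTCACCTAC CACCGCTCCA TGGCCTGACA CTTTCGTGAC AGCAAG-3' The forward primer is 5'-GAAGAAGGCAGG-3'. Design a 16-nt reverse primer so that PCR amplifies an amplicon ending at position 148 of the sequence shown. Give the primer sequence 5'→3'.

The forward primer binds at positions 86–97; the product's 3' end on the top strand is position 148.
The reverse primer anneals to the top strand over positions 133–148, i.e. to TCACCTACCACCGCTC.
Its sequence written 5'→3' is the reverse complement: GAGCGGTGGTAGGTGA.

5'-GAGCGGTGGTAGGTGA-3'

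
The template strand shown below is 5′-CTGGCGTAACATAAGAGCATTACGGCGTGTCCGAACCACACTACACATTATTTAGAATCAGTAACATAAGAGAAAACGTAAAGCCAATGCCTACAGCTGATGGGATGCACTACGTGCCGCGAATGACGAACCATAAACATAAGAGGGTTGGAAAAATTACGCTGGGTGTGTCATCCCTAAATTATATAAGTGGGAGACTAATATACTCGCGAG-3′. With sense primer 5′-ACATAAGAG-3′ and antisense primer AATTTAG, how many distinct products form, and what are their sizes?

Three products: 175 bp, 120 bp, 47 bp

The forward primer ACATAAGAG matches the top strand at positions 9–17, 64–72, 137–145.
The reverse primer's reverse complement is CTAAATT, matching at positions 177–183.
Each forward site pairs with the reverse site to give a product ending at position 183: sizes 175, 120, 47 bp.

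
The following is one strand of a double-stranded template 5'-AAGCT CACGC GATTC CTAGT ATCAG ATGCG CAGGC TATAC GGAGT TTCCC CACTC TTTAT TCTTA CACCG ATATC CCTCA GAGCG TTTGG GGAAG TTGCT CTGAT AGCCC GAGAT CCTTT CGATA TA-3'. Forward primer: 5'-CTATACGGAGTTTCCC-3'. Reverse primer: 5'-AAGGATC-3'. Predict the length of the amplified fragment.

The forward primer matches the template at positions 35–50.
Taking the reverse complement of AAGGATC gives GATCCTT, found at positions 113–119 on the template; the primer anneals here to the top strand with its 3' end pointing upstream.
Product length = (reverse-primer end) − (forward-primer start) + 1 = 119 − 35 + 1 = 85 bp.

85 bp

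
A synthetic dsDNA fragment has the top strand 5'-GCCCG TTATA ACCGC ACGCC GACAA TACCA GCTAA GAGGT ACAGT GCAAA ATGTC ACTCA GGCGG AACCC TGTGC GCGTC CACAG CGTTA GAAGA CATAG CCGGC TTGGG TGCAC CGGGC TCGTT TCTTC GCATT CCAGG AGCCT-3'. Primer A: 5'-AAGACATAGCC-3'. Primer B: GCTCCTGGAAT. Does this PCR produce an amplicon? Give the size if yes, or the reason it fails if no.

Yes — a 52 bp product.

Primer A (AAGACATAGCC) matches the top strand at positions 92–102; it acts as a forward primer.
Primer B's reverse complement is ATTCCAGGAGC, matching the top strand at positions 133–143; it acts as a reverse primer.
The 3' ends face each other across positions 92–143, giving a 52 bp product.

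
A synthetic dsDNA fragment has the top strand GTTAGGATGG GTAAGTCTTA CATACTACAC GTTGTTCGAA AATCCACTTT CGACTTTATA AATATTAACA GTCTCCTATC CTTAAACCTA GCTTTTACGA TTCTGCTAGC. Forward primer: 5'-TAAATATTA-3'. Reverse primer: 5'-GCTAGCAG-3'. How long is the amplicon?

Scanning the template, TAAATATTA occurs at positions 59–67; this primer anneals to the bottom strand there with its 3' end pointing downstream.
Reverse complement of the reverse primer: CTGCTAGC. This occurs on the top strand at positions 103–110.
Amplicon spans positions 59–110: 52 bp.

52 bp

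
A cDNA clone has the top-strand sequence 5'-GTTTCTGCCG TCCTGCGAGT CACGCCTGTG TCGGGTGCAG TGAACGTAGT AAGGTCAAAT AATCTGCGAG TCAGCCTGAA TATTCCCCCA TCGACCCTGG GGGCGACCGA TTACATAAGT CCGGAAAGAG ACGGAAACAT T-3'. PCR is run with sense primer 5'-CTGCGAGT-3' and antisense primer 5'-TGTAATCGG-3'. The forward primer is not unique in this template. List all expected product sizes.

103 bp, 52 bp

The forward primer CTGCGAGT matches the top strand at positions 13–20, 64–71.
The reverse primer's reverse complement is CCGATTACA, matching at positions 107–115.
Each forward site pairs with the reverse site to give a product ending at position 115: sizes 103, 52 bp.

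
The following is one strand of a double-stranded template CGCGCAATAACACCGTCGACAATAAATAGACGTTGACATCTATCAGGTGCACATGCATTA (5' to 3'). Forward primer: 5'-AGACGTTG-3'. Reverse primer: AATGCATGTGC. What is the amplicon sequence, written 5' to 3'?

5'-AGACGTTGACATCTATCAGGTGCACATGCATT-3'

The forward primer matches the template at positions 28–35.
The reverse primer's reverse complement is GCACATGCATT, which matches the template at positions 49–59.
The product is the template from position 28 through 59 (32 bp).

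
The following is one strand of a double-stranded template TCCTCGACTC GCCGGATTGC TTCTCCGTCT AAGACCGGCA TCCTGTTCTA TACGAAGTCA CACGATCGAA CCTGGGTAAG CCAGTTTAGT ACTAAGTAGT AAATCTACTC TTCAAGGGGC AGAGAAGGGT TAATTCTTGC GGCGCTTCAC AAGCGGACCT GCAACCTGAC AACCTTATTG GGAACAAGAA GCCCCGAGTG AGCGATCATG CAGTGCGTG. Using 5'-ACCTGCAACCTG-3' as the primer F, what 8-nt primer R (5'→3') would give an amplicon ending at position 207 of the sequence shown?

5'-GATCGCTC-3'

The forward primer binds at positions 157–168; the product's 3' end on the top strand is position 207.
The reverse primer anneals to the top strand over positions 200–207, i.e. to GAGCGATC.
Its sequence written 5'→3' is the reverse complement: GATCGCTC.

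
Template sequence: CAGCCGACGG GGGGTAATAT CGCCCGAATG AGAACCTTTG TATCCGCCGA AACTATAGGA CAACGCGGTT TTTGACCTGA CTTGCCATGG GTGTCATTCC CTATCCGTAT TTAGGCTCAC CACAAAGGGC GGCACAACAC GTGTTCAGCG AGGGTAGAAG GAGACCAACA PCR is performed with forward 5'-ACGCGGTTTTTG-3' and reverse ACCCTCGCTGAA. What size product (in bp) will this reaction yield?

Forward primer ACGCGGTTTTTG is found on the top strand at positions 63–74.
Reverse complement of the reverse primer: TTCAGCGAGGGT. This occurs on the top strand at positions 144–155.
Amplicon spans positions 63–155: 93 bp.

93 bp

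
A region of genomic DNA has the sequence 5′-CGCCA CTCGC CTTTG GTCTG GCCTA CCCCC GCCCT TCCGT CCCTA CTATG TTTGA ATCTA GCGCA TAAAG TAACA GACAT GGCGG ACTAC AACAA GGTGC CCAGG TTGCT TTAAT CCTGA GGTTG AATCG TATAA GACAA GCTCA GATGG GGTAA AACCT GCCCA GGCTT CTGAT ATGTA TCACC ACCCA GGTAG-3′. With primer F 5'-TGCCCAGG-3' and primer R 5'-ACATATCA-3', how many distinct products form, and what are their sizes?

The forward primer TGCCCAGG matches the top strand at positions 98–105, 160–167.
The reverse primer's reverse complement is TGATATGT, matching at positions 172–179.
Each forward site pairs with the reverse site to give a product ending at position 179: sizes 82, 20 bp.

Two products: 82 bp, 20 bp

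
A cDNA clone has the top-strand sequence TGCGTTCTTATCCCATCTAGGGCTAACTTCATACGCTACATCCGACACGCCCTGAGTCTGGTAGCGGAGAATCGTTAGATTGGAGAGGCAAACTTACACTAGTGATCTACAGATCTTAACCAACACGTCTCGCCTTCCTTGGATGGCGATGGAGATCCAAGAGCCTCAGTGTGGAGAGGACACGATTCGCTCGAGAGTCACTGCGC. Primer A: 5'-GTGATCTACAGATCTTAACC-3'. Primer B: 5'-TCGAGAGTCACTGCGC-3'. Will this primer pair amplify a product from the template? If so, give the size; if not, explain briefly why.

No product — both primers anneal to the same strand and extend in the same direction.

Primer A (GTGATCTACAGATCTTAACC) matches the top strand at positions 102–121 (3' end points downstream).
Primer B (TCGAGAGTCACTGCGC) also matches the top strand directly, at positions 191–206 — its reverse complement GCGCAGTGACTCTCGA is not present.
Both primers anneal to the bottom strand with 3' ends pointing the same way, so neither can prime synthesis back toward the other.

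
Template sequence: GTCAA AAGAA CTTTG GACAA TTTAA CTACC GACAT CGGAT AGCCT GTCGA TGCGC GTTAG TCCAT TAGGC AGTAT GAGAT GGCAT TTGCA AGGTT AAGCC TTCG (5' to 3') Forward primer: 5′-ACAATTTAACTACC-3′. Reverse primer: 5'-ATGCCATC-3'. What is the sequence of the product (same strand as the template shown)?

5'-ACAATTTAACTACCGACATCGGATAGCCTGTCGATGCGCGTTAGTCCATTAGGCAGTATGAGATGGCAT-3'

Forward primer ACAATTTAACTACC is found on the top strand at positions 17–30.
Taking the reverse complement of ATGCCATC gives GATGGCAT, found at positions 78–85 on the template; the primer anneals here to the top strand with its 3' end pointing upstream.
The product is the template from position 17 through 85 (69 bp).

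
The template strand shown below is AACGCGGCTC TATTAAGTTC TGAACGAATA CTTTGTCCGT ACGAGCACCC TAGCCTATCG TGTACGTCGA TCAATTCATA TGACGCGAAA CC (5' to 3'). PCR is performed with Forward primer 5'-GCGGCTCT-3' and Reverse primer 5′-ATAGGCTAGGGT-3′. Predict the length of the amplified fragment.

Forward primer GCGGCTCT is found on the top strand at positions 4–11.
Taking the reverse complement of ATAGGCTAGGGT gives ACCCTAGCCTAT, found at positions 47–58 on the template; the primer anneals here to the top strand with its 3' end pointing upstream.
Product length = (reverse-primer end) − (forward-primer start) + 1 = 58 − 4 + 1 = 55 bp.

55 bp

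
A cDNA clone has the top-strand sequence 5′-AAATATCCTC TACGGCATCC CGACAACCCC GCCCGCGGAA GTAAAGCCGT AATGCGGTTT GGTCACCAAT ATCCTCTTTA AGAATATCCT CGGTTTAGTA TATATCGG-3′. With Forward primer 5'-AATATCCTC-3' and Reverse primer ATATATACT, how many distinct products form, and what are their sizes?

The forward primer AATATCCTC matches the top strand at positions 2–10, 68–76, 83–91.
The reverse primer's reverse complement is AGTATATAT, matching at positions 97–105.
Each forward site pairs with the reverse site to give a product ending at position 105: sizes 104, 38, 23 bp.

Three products: 104 bp, 38 bp, 23 bp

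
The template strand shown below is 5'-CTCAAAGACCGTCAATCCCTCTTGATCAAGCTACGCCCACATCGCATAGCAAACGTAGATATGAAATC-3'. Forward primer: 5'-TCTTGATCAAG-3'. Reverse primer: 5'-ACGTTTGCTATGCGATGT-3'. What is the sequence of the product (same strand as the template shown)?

5'-TCTTGATCAAGCTACGCCCACATCGCATAGCAAACGT-3'

The forward primer matches the template at positions 20–30.
Taking the reverse complement of ACGTTTGCTATGCGATGT gives ACATCGCATAGCAAACGT, found at positions 39–56 on the template; the primer anneals here to the top strand with its 3' end pointing upstream.
The product is the template from position 20 through 56 (37 bp).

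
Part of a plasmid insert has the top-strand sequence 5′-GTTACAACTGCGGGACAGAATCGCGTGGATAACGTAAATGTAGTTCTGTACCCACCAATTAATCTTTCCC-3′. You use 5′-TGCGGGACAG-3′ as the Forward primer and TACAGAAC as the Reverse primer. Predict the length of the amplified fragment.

Scanning the template, TGCGGGACAG occurs at positions 9–18; this primer anneals to the bottom strand there with its 3' end pointing downstream.
The reverse primer's reverse complement is GTTCTGTA, which matches the template at positions 43–50.
The product runs from position 9 to position 50, so its length is 50 − 9 + 1 = 42 bp.

42 bp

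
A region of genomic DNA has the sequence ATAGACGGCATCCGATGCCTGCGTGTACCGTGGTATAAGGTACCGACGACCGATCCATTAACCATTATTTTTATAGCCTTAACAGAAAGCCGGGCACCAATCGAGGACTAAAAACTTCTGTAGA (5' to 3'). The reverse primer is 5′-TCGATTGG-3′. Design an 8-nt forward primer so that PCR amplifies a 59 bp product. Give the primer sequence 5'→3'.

5'-ACGACCGA-3'

The reverse primer's reverse complement CCAATCGA matches the template at positions 97–104, so the product ends at position 104.
A 59 bp product then starts at position 104 − 59 + 1 = 46.
The forward primer is identical to the top strand there: ACGACCGA.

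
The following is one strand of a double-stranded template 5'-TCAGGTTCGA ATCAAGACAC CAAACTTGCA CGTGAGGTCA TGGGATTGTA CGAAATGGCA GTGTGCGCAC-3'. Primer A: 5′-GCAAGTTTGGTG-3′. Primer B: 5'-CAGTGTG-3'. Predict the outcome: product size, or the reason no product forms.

Primer A (GCAAGTTTGGTG) has reverse complement CACCAAACTTGC, which matches the top strand at positions 18–29; primer A anneals to the top strand there with its 3' end pointing upstream toward position 18.
Primer B (CAGTGTG) matches the top strand directly at positions 59–65; it anneals to the bottom strand with its 3' end pointing downstream toward position 65.
The 3' ends diverge (primer A extends toward position 1, primer B toward position 70), so the primers never converge on a shared product.

No product — the primers' 3' ends point away from each other.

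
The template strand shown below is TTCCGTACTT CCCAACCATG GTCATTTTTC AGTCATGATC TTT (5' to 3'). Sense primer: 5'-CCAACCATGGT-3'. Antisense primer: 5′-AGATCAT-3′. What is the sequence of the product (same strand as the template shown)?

5'-CCAACCATGGTCATTTTTCAGTCATGATCT-3'

The forward primer matches the template at positions 12–22.
Reverse complement of the reverse primer: ATGATCT. This occurs on the top strand at positions 35–41.
The product is the template from position 12 through 41 (30 bp).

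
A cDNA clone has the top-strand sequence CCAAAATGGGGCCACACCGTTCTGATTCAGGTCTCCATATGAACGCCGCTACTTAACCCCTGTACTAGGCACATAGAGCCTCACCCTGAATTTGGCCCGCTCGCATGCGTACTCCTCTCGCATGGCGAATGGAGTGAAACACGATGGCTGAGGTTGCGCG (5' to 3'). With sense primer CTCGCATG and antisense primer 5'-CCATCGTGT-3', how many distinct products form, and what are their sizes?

The forward primer CTCGCATG matches the top strand at positions 100–107, 117–124.
The reverse primer's reverse complement is ACACGATGG, matching at positions 139–147.
Each forward site pairs with the reverse site to give a product ending at position 147: sizes 48, 31 bp.

Two products: 48 bp, 31 bp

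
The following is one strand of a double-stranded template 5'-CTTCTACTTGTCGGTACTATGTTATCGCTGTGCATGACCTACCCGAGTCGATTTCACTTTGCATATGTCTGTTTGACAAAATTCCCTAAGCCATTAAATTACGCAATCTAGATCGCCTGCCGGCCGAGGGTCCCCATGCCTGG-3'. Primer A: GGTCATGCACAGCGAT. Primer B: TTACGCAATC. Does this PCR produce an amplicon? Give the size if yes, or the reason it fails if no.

No product — the primers' 3' ends point away from each other.

Primer A (GGTCATGCACAGCGAT) has reverse complement ATCGCTGTGCATGACC, which matches the top strand at positions 24–39; primer A anneals to the top strand there with its 3' end pointing upstream toward position 24.
Primer B (TTACGCAATC) matches the top strand directly at positions 99–108; it anneals to the bottom strand with its 3' end pointing downstream toward position 108.
The 3' ends diverge (primer A extends toward position 1, primer B toward position 143), so the primers never converge on a shared product.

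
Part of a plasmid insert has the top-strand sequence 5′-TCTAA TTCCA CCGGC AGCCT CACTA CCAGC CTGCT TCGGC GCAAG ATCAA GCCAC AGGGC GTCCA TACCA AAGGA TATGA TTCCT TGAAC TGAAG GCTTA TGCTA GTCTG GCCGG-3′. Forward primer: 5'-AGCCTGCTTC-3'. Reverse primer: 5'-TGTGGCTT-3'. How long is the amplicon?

The forward primer matches the template at positions 28–37.
Taking the reverse complement of TGTGGCTT gives AAGCCACA, found at positions 49–56 on the template; the primer anneals here to the top strand with its 3' end pointing upstream.
The product runs from position 28 to position 56, so its length is 56 − 28 + 1 = 29 bp.

29 bp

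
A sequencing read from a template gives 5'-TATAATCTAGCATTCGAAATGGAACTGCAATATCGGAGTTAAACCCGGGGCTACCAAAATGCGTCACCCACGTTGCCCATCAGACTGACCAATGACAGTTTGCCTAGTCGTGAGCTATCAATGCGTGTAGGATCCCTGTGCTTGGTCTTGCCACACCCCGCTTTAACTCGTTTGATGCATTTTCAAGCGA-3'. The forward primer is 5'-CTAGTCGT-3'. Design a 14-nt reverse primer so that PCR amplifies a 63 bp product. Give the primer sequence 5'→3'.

5'-TTAAAGCGGGGTGT-3'

The forward primer binds at positions 104–111, so a 63 bp product ends at position 104 + 63 − 1 = 166.
The reverse primer anneals to the top strand over positions 153–166, i.e. to ACACCCCGCTTTAA.
Its sequence written 5'→3' is the reverse complement: TTAAAGCGGGGTGT.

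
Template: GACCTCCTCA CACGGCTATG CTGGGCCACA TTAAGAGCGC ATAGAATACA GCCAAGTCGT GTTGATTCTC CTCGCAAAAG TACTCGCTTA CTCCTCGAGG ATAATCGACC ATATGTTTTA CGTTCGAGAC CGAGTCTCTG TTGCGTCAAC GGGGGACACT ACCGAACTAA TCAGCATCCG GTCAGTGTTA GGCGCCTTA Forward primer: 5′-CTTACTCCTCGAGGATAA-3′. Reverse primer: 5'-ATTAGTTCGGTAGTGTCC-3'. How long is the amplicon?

Scanning the template, CTTACTCCTCGAGGATAA occurs at positions 87–104; this primer anneals to the bottom strand there with its 3' end pointing downstream.
Reverse complement of the reverse primer: GGACACTACCGAACTAAT. This occurs on the top strand at positions 154–171.
Amplicon spans positions 87–171: 85 bp.

85 bp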